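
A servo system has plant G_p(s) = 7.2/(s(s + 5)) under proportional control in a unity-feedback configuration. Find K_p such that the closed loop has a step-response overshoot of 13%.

From %OS = 100·exp(−πζ/√(1−ζ²)) = 13%, ζ = −ln(0.13)/√(π²+ln²(0.13)) = 0.5446.
Characteristic equation s² + 5s + 7.2K_p = 0 gives ζ = 5/(2√(7.2K_p)).
Setting ζ = 0.5446: √(7.2K_p) = 5/(2·0.5446) = 4.59, so K_p = 21.07/7.2 = 2.93.

K_p = 2.93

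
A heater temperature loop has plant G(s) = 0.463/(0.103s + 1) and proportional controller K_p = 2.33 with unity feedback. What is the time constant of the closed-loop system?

Closed loop: T(s) = K_p·G/(1+K_p·G) = 1.079/(0.103s + 1 + 1.079), with pole at s = −(1 + 1.079)/0.103 = −20.18.
Closed-loop time constant τ = 1/20.18 = 0.0495 s.

τ = 0.0495 s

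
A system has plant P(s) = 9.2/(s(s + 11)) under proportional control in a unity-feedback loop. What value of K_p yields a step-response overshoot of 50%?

From %OS = 100·exp(−πζ/√(1−ζ²)) = 50%, ζ = −ln(0.5)/√(π²+ln²(0.5)) = 0.2155.
Characteristic equation s² + 11s + 9.2K_p = 0 gives ζ = 11/(2√(9.2K_p)).
Setting ζ = 0.2155: √(9.2K_p) = 11/(2·0.2155) = 25.53, so K_p = 651.7/9.2 = 70.8.

K_p = 70.8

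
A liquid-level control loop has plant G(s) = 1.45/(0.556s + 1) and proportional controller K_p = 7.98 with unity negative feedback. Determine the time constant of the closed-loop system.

Closed loop: T(s) = K_p·G/(1+K_p·G) = 11.57/(0.556s + 1 + 11.57), with pole at s = −(1 + 11.57)/0.556 = −22.61.
Closed-loop time constant τ = 1/22.61 = 0.0442 s.

τ = 0.0442 s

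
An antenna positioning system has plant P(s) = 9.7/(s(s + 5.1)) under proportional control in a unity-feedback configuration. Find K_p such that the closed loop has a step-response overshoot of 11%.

From %OS = 100·exp(−πζ/√(1−ζ²)) = 11%, ζ = −ln(0.11)/√(π²+ln²(0.11)) = 0.5749.
Characteristic equation s² + 5.1s + 9.7K_p = 0 gives ζ = 5.1/(2√(9.7K_p)).
Setting ζ = 0.5749: √(9.7K_p) = 5.1/(2·0.5749) = 4.436, so K_p = 19.67/9.7 = 2.03.

K_p = 2.03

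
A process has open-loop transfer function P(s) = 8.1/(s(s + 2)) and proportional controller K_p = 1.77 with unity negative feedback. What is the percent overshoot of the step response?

42.3%

The closed-loop denominator s² + 2s + 14.34 gives ω_n = √14.34 = 3.786 and ζ = 2/(2ω_n) = 0.2641.
%OS = 100·exp(−πζ/√(1−ζ²)) = 100·exp(−π·0.2641/√0.9303) = 42.3%.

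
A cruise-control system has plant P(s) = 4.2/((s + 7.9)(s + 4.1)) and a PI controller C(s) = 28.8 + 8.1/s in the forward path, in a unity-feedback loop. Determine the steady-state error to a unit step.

The open loop C(s)P(s) has a pole at the origin (type 1), so the static position error constant is infinite and e_ss = 1/(1+∞) = 0.

0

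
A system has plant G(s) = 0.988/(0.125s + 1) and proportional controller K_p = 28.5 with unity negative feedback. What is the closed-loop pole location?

Closed loop: T(s) = K_p·G/(1+K_p·G) = 28.16/(0.125s + 1 + 28.16), with pole at s = −(1 + 28.16)/0.125 = −233.3.

s = -233.3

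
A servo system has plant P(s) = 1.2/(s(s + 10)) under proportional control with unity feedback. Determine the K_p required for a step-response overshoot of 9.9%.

From %OS = 100·exp(−πζ/√(1−ζ²)) = 9.9%, ζ = −ln(0.099)/√(π²+ln²(0.099)) = 0.5928.
Characteristic equation s² + 10s + 1.2K_p = 0 gives ζ = 10/(2√(1.2K_p)).
Setting ζ = 0.5928: √(1.2K_p) = 10/(2·0.5928) = 8.434, so K_p = 71.13/1.2 = 59.3.

K_p = 59.3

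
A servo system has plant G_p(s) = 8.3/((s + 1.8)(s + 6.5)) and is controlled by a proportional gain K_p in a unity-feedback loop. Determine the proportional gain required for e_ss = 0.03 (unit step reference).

K_p = 45.6

Steady-state error for a unit step on this type-0 loop is 1/(1 + K_p·G_p(0)).
G_p(0) = 0.7094. Require 1/(1 + K_p·0.7094) = 0.03, so 1 + 0.7094·K_p = 33.33.
K_p = (33.33 − 1)/0.7094 = 45.6.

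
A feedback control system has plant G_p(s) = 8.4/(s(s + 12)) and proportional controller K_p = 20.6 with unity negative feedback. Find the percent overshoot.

20%

The closed-loop denominator s² + 12s + 173 gives ω_n = √173 = 13.15 and ζ = 12/(2ω_n) = 0.4561.
%OS = 100·exp(−πζ/√(1−ζ²)) = 100·exp(−π·0.4561/√0.792) = 20%.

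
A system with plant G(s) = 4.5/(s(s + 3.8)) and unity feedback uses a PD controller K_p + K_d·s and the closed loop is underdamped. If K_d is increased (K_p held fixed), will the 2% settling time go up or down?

Characteristic equation s² + (3.8 + 4.5K_d)s + 4.5K_p = 0: raising K_d increases ζω_n = (3.8+4.5K_d)/2 while the loop stays underdamped, so T_s ≈ 4/(ζω_n) decreases.

decrease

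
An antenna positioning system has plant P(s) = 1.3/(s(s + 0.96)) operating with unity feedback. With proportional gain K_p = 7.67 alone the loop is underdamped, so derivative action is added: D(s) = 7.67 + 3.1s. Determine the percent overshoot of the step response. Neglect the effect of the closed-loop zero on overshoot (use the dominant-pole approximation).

Forward path: (7.67 + 3.1s)·1.3/(s(s+0.96)). The closed-loop characteristic equation is s² + (0.96 + 1.3·3.1)s + 1.3·7.67 = 0.
That is s² + 4.99s + 9.971 = 0, so ω_n = 3.158 rad/s and ζ = 4.99/(2·3.158) = 0.7901.
%OS = 100·exp(−πζ/√(1−ζ²)) = 1.74%.

1.74%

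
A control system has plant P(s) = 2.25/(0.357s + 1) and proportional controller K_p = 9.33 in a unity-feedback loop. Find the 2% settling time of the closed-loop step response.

T_s ≈ 0.0649 s

Closed loop: T(s) = K_p·P/(1+K_p·P) = 20.99/(0.357s + 1 + 20.99), with pole at s = −(1 + 20.99)/0.357 = −61.6.
τ = 1/61.6 = 0.01623 s, so 2% settling time ≈ 4τ = 0.0649 s.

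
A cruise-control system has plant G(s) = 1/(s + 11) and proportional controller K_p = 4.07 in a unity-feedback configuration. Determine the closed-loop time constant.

τ = 0.0664 s

Closed-loop transfer function: T(s) = K_p·G(s)/(1 + K_p·G(s)) = 4.07/(s + 11 + 4.07) = 4.07/(s + 15.07).
Time constant τ = 1/15.07 = 0.0664 s.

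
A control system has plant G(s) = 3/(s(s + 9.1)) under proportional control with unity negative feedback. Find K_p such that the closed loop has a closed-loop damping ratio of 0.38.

Closed-loop characteristic equation: s² + 9.1s + K_p·3 = 0.
So ω_n = √(3K_p) and 2ζω_n = 9.1, giving ζ = 9.1/(2√(3K_p)).
Setting ζ = 0.38: √(3K_p) = 9.1/(2·0.38) = 11.97, so K_p = 143.4/3 = 47.8.

K_p = 47.8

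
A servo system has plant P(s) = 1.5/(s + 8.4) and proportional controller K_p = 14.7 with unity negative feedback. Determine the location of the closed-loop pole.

s = -30.45

Closed-loop transfer function: T(s) = K_p·P(s)/(1 + K_p·P(s)) = 22.05/(s + 8.4 + 22.05) = 22.05/(s + 30.45).
The closed-loop pole is at s = −30.45.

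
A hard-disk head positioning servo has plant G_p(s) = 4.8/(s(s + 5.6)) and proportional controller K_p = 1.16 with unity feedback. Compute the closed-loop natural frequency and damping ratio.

With unity feedback the closed-loop characteristic equation is s² + 5.6s + 1.16·4.8 = s² + 5.6s + 5.568 = 0.
So ω_n² = 5.568 ⇒ ω_n = 2.36 rad/s, and ζ = 5.6/(2ω_n) = 1.19.

ω_n = 2.36 rad/s, ζ = 1.19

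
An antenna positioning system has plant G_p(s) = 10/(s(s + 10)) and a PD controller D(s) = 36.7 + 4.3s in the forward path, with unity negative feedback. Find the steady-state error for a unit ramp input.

The loop has one pole at the origin (type 1). Velocity error constant K_v = lim_{s→0} s·D(s)G_p(s) = 36.7·10/10 = 36.7.
Steady-state error to a unit ramp: e_ss = 1/K_v = 0.0272.

0.0272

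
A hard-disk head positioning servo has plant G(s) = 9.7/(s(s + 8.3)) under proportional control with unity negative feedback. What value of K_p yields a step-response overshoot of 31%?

K_p = 14.6

From %OS = 100·exp(−πζ/√(1−ζ²)) = 31%, ζ = −ln(0.31)/√(π²+ln²(0.31)) = 0.3493.
Characteristic equation s² + 8.3s + 9.7K_p = 0 gives ζ = 8.3/(2√(9.7K_p)).
Setting ζ = 0.3493: √(9.7K_p) = 8.3/(2·0.3493) = 11.88, so K_p = 141.1/9.7 = 14.6.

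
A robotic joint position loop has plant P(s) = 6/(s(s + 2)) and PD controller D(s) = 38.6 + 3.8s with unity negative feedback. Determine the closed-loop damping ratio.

Forward path: (38.6 + 3.8s)·6/(s(s+2)). The closed-loop characteristic equation is s² + (2 + 6·3.8)s + 6·38.6 = 0.
That is s² + 24.8s + 231.6 = 0, so ω_n = 15.22 rad/s and ζ = 24.8/(2·15.22) = 0.8148.

ζ = 0.815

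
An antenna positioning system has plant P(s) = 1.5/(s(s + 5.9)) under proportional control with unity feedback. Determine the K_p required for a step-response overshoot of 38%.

K_p = 67

From %OS = 100·exp(−πζ/√(1−ζ²)) = 38%, ζ = −ln(0.38)/√(π²+ln²(0.38)) = 0.2943.
Characteristic equation s² + 5.9s + 1.5K_p = 0 gives ζ = 5.9/(2√(1.5K_p)).
Setting ζ = 0.2943: √(1.5K_p) = 5.9/(2·0.2943) = 10.02, so K_p = 100.4/1.5 = 67.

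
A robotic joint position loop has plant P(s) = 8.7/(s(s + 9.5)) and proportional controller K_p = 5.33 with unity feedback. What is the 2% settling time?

T_s ≈ 0.842 s

The closed-loop denominator s² + 9.5s + 46.37 gives ω_n = √46.37 = 6.81 and ζ = 9.5/(2ω_n) = 0.6975.
2% settling time T_s ≈ 4/(ζω_n) = 4/4.75 = 0.842 s.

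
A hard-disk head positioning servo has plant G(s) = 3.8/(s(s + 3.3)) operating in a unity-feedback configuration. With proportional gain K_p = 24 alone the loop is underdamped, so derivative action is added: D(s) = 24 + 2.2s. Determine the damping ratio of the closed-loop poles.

ζ = 0.61

Forward path: (24 + 2.2s)·3.8/(s(s+3.3)). The closed-loop characteristic equation is s² + (3.3 + 3.8·2.2)s + 3.8·24 = 0.
That is s² + 11.66s + 91.2 = 0, so ω_n = 9.55 rad/s and ζ = 11.66/(2·9.55) = 0.6105.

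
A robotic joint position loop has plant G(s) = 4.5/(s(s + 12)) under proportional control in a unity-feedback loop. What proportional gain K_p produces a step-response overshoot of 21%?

From %OS = 100·exp(−πζ/√(1−ζ²)) = 21%, ζ = −ln(0.21)/√(π²+ln²(0.21)) = 0.4449.
Characteristic equation s² + 12s + 4.5K_p = 0 gives ζ = 12/(2√(4.5K_p)).
Setting ζ = 0.4449: √(4.5K_p) = 12/(2·0.4449) = 13.49, so K_p = 181.9/4.5 = 40.4.

K_p = 40.4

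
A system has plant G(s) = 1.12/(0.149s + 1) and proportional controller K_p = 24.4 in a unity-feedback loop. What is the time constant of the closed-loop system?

τ = 0.00526 s

Closed loop: T(s) = K_p·G/(1+K_p·G) = 27.33/(0.149s + 1 + 27.33), with pole at s = −(1 + 27.33)/0.149 = −190.1.
Closed-loop time constant τ = 1/190.1 = 0.00526 s.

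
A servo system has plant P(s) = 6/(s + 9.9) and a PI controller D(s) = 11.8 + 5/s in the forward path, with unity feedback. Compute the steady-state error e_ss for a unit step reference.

The open loop D(s)P(s) has a pole at the origin (type 1), so the static position error constant is infinite and e_ss = 1/(1+∞) = 0.

0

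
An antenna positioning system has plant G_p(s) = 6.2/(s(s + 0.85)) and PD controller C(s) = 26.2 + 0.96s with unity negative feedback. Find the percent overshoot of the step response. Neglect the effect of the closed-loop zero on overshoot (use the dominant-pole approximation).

Forward path: (26.2 + 0.96s)·6.2/(s(s+0.85)). The closed-loop characteristic equation is s² + (0.85 + 6.2·0.96)s + 6.2·26.2 = 0.
That is s² + 6.802s + 162.4 = 0, so ω_n = 12.75 rad/s and ζ = 6.802/(2·12.75) = 0.2668.
%OS = 100·exp(−πζ/√(1−ζ²)) = 41.9%.

41.9%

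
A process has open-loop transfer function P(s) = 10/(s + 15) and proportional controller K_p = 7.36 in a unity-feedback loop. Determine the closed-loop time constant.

Closed-loop transfer function: T(s) = K_p·P(s)/(1 + K_p·P(s)) = 73.6/(s + 15 + 73.6) = 73.6/(s + 88.6).
Time constant τ = 1/88.6 = 0.0113 s.

τ = 0.0113 s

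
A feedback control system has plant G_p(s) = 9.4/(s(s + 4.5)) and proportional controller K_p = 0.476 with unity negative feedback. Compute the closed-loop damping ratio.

1 + K_p·G_p(s) = 0 gives s² + 4.5s + 4.474 = 0.
Matching s² + 2ζω_n s + ω_n²: ω_n = √4.474 = 2.115 rad/s and 2ζω_n = 4.5, so ζ = 4.5/(2·2.115) = 1.06.

ζ = 1.06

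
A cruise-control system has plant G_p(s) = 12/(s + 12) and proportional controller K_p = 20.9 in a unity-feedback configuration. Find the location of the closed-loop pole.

Closed-loop transfer function: T(s) = K_p·G_p(s)/(1 + K_p·G_p(s)) = 250.8/(s + 12 + 250.8) = 250.8/(s + 262.8).
The closed-loop pole is at s = −262.8.

s = -262.8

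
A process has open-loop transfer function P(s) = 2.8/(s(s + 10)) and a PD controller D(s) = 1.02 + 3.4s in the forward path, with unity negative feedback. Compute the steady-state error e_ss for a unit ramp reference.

3.5

The loop has one pole at the origin (type 1). Velocity error constant K_v = lim_{s→0} s·D(s)P(s) = 1.02·2.8/10 = 0.2856.
Steady-state error to a unit ramp: e_ss = 1/K_v = 3.5.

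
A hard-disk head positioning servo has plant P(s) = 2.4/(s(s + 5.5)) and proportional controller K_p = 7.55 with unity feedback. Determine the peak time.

From 1 + K_pP(s) = 0: s² + 5.5s + 18.12 = 0 ⇒ ω_n = 4.257, ζ = 0.646.
Damped frequency ω_d = ω_n√(1−ζ²) = 3.249 rad/s, so peak time T_p = π/ω_d = 0.967 s.

T_p = 0.967 s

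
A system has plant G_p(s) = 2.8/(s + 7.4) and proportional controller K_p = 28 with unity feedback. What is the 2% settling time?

T_s ≈ 0.0466 s

Closed-loop transfer function: T(s) = K_p·G_p(s)/(1 + K_p·G_p(s)) = 78.4/(s + 7.4 + 78.4) = 78.4/(s + 85.8).
Time constant τ = 1/85.8 = 0.01166 s, so the 2% settling time is about 4τ = 0.0466 s.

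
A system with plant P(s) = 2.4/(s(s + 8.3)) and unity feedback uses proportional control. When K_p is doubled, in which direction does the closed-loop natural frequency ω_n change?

ω_n = √(2.4·K_p), which grows with K_p.

increase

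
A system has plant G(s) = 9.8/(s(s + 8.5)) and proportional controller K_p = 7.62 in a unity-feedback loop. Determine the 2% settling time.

From 1 + K_pG(s) = 0: s² + 8.5s + 74.68 = 0 ⇒ ω_n = 8.642, ζ = 0.4918.
2% settling time T_s ≈ 4/(ζω_n) = 4/4.25 = 0.941 s.

T_s ≈ 0.941 s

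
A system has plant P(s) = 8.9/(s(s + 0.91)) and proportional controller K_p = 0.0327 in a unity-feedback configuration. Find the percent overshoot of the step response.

0.721%

The closed-loop denominator s² + 0.91s + 0.291 gives ω_n = √0.291 = 0.5395 and ζ = 0.91/(2ω_n) = 0.8434.
%OS = 100·exp(−πζ/√(1−ζ²)) = 100·exp(−π·0.8434/√0.2886) = 0.721%.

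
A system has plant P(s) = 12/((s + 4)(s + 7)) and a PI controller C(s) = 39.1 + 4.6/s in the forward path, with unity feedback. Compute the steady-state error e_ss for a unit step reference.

0

The open loop C(s)P(s) has a pole at the origin (type 1), so the static position error constant is infinite and e_ss = 1/(1+∞) = 0.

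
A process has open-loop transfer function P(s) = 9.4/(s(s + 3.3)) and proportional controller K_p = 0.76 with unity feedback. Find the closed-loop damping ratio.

ζ = 0.617

The closed-loop denominator is s(s+3.3) + 0.76·9.4 = s² + 3.3s + 7.144.
So ω_n² = 7.144 ⇒ ω_n = 2.673 rad/s, and ζ = 3.3/(2ω_n) = 0.617.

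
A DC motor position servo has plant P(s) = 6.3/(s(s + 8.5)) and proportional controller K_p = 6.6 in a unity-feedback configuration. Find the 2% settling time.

T_s ≈ 0.941 s

Closed-loop characteristic equation: s² + 8.5s + 41.58 = 0, so ω_n = 6.448 rad/s and ζ = 8.5/(2·6.448) = 0.6591.
2% settling time T_s ≈ 4/(ζω_n) = 4/4.25 = 0.941 s.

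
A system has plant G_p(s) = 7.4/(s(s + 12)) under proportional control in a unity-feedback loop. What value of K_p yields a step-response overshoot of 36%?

From %OS = 100·exp(−πζ/√(1−ζ²)) = 36%, ζ = −ln(0.36)/√(π²+ln²(0.36)) = 0.3093.
Characteristic equation s² + 12s + 7.4K_p = 0 gives ζ = 12/(2√(7.4K_p)).
Setting ζ = 0.3093: √(7.4K_p) = 12/(2·0.3093) = 19.4, so K_p = 376.4/7.4 = 50.9.

K_p = 50.9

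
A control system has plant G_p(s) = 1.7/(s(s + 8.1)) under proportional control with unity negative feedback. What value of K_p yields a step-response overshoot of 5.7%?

From %OS = 100·exp(−πζ/√(1−ζ²)) = 5.7%, ζ = −ln(0.057)/√(π²+ln²(0.057)) = 0.6738.
Characteristic equation s² + 8.1s + 1.7K_p = 0 gives ζ = 8.1/(2√(1.7K_p)).
Setting ζ = 0.6738: √(1.7K_p) = 8.1/(2·0.6738) = 6.011, so K_p = 36.13/1.7 = 21.3.

K_p = 21.3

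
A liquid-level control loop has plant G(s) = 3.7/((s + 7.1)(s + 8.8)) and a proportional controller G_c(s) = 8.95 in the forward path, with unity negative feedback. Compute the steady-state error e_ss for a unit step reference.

0.654

The loop is type 0. Static position error constant K_pos = G_c(0)·G(0) = 8.95·0.05922 = 0.53.
Steady-state error to a unit step: e_ss = 1/(1+K_pos) = 1/1.53 = 0.654.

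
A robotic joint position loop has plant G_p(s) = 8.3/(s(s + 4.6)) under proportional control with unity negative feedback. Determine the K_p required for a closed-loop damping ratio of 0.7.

Closed-loop characteristic equation: s² + 4.6s + K_p·8.3 = 0.
So ω_n = √(8.3K_p) and 2ζω_n = 4.6, giving ζ = 4.6/(2√(8.3K_p)).
Setting ζ = 0.7: √(8.3K_p) = 4.6/(2·0.7) = 3.286, so K_p = 10.8/8.3 = 1.3.

K_p = 1.3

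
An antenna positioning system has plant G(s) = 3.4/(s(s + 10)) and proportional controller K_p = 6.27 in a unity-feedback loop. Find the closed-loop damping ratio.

With unity feedback the closed-loop characteristic equation is s² + 10s + 6.27·3.4 = s² + 10s + 21.32 = 0.
So ω_n² = 21.32 ⇒ ω_n = 4.617 rad/s, and ζ = 10/(2ω_n) = 1.08.

ζ = 1.08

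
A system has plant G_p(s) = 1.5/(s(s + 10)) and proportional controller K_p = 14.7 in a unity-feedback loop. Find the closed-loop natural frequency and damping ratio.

The closed-loop denominator is s(s+10) + 14.7·1.5 = s² + 10s + 22.05.
Matching s² + 2ζω_n s + ω_n²: ω_n = √22.05 = 4.696 rad/s and 2ζω_n = 10, so ζ = 10/(2·4.696) = 1.06.

ω_n = 4.7 rad/s, ζ = 1.06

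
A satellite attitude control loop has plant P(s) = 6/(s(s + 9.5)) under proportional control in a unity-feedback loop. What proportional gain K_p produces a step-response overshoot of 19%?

From %OS = 100·exp(−πζ/√(1−ζ²)) = 19%, ζ = −ln(0.19)/√(π²+ln²(0.19)) = 0.4673.
Characteristic equation s² + 9.5s + 6K_p = 0 gives ζ = 9.5/(2√(6K_p)).
Setting ζ = 0.4673: √(6K_p) = 9.5/(2·0.4673) = 10.16, so K_p = 103.3/6 = 17.2.

K_p = 17.2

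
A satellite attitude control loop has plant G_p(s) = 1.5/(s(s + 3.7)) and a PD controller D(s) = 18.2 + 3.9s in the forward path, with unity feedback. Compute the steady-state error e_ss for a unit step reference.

0

The open loop D(s)G_p(s) has a pole at the origin (type 1), so the static position error constant is infinite and e_ss = 1/(1+∞) = 0.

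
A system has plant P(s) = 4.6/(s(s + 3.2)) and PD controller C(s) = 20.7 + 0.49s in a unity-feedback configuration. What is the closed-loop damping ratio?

Forward path: (20.7 + 0.49s)·4.6/(s(s+3.2)). The closed-loop characteristic equation is s² + (3.2 + 4.6·0.49)s + 4.6·20.7 = 0.
That is s² + 5.454s + 95.22 = 0, so ω_n = 9.758 rad/s and ζ = 5.454/(2·9.758) = 0.2795.

ζ = 0.279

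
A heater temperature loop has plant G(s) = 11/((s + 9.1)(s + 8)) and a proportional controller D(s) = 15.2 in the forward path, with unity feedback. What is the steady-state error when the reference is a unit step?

The loop is type 0. Static position error constant K_pos = D(0)·G(0) = 15.2·0.1511 = 2.297.
Steady-state error to a unit step: e_ss = 1/(1+K_pos) = 1/3.297 = 0.303.

0.303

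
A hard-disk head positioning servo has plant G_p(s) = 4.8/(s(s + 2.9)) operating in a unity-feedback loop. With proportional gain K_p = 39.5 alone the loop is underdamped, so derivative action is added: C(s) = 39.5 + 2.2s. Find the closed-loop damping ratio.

ζ = 0.489

Forward path: (39.5 + 2.2s)·4.8/(s(s+2.9)). The closed-loop characteristic equation is s² + (2.9 + 4.8·2.2)s + 4.8·39.5 = 0.
That is s² + 13.46s + 189.6 = 0, so ω_n = 13.77 rad/s and ζ = 13.46/(2·13.77) = 0.4888.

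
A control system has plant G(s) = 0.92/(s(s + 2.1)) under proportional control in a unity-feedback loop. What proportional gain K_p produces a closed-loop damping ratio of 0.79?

K_p = 1.92

Closed-loop characteristic equation: s² + 2.1s + K_p·0.92 = 0.
So ω_n = √(0.92K_p) and 2ζω_n = 2.1, giving ζ = 2.1/(2√(0.92K_p)).
Setting ζ = 0.79: √(0.92K_p) = 2.1/(2·0.79) = 1.329, so K_p = 1.767/0.92 = 1.92.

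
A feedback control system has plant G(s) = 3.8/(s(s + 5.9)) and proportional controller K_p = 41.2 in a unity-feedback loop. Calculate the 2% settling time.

T_s ≈ 1.36 s

From 1 + K_pG(s) = 0: s² + 5.9s + 156.6 = 0 ⇒ ω_n = 12.51, ζ = 0.2358.
2% settling time T_s ≈ 4/(ζω_n) = 4/2.95 = 1.36 s.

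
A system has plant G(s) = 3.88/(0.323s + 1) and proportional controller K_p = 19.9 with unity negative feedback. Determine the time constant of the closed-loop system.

τ = 0.00413 s

Closed loop: T(s) = K_p·G/(1+K_p·G) = 77.21/(0.323s + 1 + 77.21), with pole at s = −(1 + 77.21)/0.323 = −242.1.
Closed-loop time constant τ = 1/242.1 = 0.00413 s.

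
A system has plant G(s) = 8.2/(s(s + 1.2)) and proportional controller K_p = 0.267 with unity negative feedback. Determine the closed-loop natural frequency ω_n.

ω_n = 1.48 rad/s

The closed-loop denominator is s(s+1.2) + 0.267·8.2 = s² + 1.2s + 2.189.
Matching s² + 2ζω_n s + ω_n²: ω_n = √2.189 = 1.48 rad/s and 2ζω_n = 1.2, so ζ = 1.2/(2·1.48) = 0.405.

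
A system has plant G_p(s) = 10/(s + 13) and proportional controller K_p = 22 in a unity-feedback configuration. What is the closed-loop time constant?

τ = 0.00429 s

Closed-loop transfer function: T(s) = K_p·G_p(s)/(1 + K_p·G_p(s)) = 220/(s + 13 + 220) = 220/(s + 233).
Time constant τ = 1/233 = 0.00429 s.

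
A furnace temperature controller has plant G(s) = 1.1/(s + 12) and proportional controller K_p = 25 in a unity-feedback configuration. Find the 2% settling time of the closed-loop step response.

T_s ≈ 0.101 s

Closed-loop transfer function: T(s) = K_p·G(s)/(1 + K_p·G(s)) = 27.5/(s + 12 + 27.5) = 27.5/(s + 39.5).
Time constant τ = 1/39.5 = 0.02532 s, so the 2% settling time is about 4τ = 0.101 s.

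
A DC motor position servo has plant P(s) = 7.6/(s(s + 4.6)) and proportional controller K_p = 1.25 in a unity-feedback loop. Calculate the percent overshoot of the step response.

2.96%

Closed-loop characteristic equation: s² + 4.6s + 9.5 = 0, so ω_n = 3.082 rad/s and ζ = 4.6/(2·3.082) = 0.7462.
%OS = 100·exp(−πζ/√(1−ζ²)) = 100·exp(−π·0.7462/√0.4432) = 2.96%.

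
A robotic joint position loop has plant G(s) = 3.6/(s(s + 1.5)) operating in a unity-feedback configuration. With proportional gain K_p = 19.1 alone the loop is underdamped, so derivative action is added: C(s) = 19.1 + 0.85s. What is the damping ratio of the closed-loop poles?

Forward path: (19.1 + 0.85s)·3.6/(s(s+1.5)). The closed-loop characteristic equation is s² + (1.5 + 3.6·0.85)s + 3.6·19.1 = 0.
That is s² + 4.56s + 68.76 = 0, so ω_n = 8.292 rad/s and ζ = 4.56/(2·8.292) = 0.275.

ζ = 0.275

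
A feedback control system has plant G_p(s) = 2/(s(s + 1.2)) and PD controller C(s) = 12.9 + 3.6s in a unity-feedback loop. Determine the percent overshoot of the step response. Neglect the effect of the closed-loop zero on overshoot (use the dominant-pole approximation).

Forward path: (12.9 + 3.6s)·2/(s(s+1.2)). The closed-loop characteristic equation is s² + (1.2 + 2·3.6)s + 2·12.9 = 0.
That is s² + 8.4s + 25.8 = 0, so ω_n = 5.079 rad/s and ζ = 8.4/(2·5.079) = 0.8269.
%OS = 100·exp(−πζ/√(1−ζ²)) = 0.986%.

0.986%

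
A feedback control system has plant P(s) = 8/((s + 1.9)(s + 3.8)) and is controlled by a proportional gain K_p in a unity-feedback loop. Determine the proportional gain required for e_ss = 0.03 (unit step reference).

For a type-0 loop with proportional control, e_ss = 1/(1 + K_p·P(0)).
P(0) = 1.108. Require 1/(1 + K_p·1.108) = 0.03, so 1 + 1.108·K_p = 33.33.
K_p = (33.33 − 1)/1.108 = 29.2.

K_p = 29.2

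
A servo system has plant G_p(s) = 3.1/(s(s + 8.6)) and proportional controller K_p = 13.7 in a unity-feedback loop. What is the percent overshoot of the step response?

6.34%

Closed-loop characteristic equation: s² + 8.6s + 42.47 = 0, so ω_n = 6.517 rad/s and ζ = 8.6/(2·6.517) = 0.6598.
%OS = 100·exp(−πζ/√(1−ζ²)) = 100·exp(−π·0.6598/√0.5646) = 6.34%.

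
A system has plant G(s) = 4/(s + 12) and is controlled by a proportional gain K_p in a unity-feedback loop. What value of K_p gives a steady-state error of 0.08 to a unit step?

For a type-0 loop with proportional control, e_ss = 1/(1 + K_p·G(0)).
G(0) = 0.3333. Require 1/(1 + K_p·0.3333) = 0.08, so 1 + 0.3333·K_p = 12.5.
K_p = (12.5 − 1)/0.3333 = 34.5.

K_p = 34.5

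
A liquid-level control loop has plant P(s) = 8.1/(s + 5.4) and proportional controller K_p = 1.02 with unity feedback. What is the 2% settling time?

T_s ≈ 0.293 s

Closed-loop transfer function: T(s) = K_p·P(s)/(1 + K_p·P(s)) = 8.262/(s + 5.4 + 8.262) = 8.262/(s + 13.66).
Time constant τ = 1/13.66 = 0.0732 s, so the 2% settling time is about 4τ = 0.293 s.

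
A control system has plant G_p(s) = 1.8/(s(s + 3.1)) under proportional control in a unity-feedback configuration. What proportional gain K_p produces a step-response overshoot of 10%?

K_p = 3.82

From %OS = 100·exp(−πζ/√(1−ζ²)) = 10%, ζ = −ln(0.1)/√(π²+ln²(0.1)) = 0.5912.
Characteristic equation s² + 3.1s + 1.8K_p = 0 gives ζ = 3.1/(2√(1.8K_p)).
Setting ζ = 0.5912: √(1.8K_p) = 3.1/(2·0.5912) = 2.622, so K_p = 6.875/1.8 = 3.82.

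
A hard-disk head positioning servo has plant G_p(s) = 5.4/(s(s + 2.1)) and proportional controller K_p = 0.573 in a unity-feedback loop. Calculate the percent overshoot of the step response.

Closed-loop characteristic equation: s² + 2.1s + 3.094 = 0, so ω_n = 1.759 rad/s and ζ = 2.1/(2·1.759) = 0.5969.
%OS = 100·exp(−πζ/√(1−ζ²)) = 100·exp(−π·0.5969/√0.6437) = 9.66%.

9.66%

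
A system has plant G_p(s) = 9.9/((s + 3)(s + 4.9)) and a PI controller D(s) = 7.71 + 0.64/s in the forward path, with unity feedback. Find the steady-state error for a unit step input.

0

The open loop D(s)G_p(s) has a pole at the origin (type 1), so the static position error constant is infinite and e_ss = 1/(1+∞) = 0.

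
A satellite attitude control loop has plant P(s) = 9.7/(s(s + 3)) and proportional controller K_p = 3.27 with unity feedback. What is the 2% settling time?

The closed-loop denominator s² + 3s + 31.72 gives ω_n = √31.72 = 5.632 and ζ = 3/(2ω_n) = 0.2663.
2% settling time T_s ≈ 4/(ζω_n) = 4/1.5 = 2.67 s.

T_s ≈ 2.67 s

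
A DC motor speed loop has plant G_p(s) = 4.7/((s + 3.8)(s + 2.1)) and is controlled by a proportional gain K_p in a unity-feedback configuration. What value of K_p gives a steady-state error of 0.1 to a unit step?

K_p = 15.3

For a type-0 loop with proportional control, e_ss = 1/(1 + K_p·G_p(0)).
G_p(0) = 0.589. Require 1/(1 + K_p·0.589) = 0.1, so 1 + 0.589·K_p = 10.
K_p = (10 − 1)/0.589 = 15.3.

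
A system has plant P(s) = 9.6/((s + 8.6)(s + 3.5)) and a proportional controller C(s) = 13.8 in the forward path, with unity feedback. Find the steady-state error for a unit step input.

0.185

The loop is type 0. Static position error constant K_pos = C(0)·P(0) = 13.8·0.3189 = 4.401.
Steady-state error to a unit step: e_ss = 1/(1+K_pos) = 1/5.401 = 0.185.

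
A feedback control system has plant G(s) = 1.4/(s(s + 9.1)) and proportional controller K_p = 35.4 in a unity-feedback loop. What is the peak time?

T_p = 0.585 s

Closed-loop characteristic equation: s² + 9.1s + 49.56 = 0, so ω_n = 7.04 rad/s and ζ = 9.1/(2·7.04) = 0.6463.
Damped frequency ω_d = ω_n√(1−ζ²) = 5.372 rad/s, so peak time T_p = π/ω_d = 0.585 s.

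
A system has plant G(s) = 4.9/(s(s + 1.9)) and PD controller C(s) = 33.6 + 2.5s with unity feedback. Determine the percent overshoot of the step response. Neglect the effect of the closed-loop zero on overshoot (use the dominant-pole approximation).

Forward path: (33.6 + 2.5s)·4.9/(s(s+1.9)). The closed-loop characteristic equation is s² + (1.9 + 4.9·2.5)s + 4.9·33.6 = 0.
That is s² + 14.15s + 164.6 = 0, so ω_n = 12.83 rad/s and ζ = 14.15/(2·12.83) = 0.5514.
%OS = 100·exp(−πζ/√(1−ζ²)) = 12.5%.

12.5%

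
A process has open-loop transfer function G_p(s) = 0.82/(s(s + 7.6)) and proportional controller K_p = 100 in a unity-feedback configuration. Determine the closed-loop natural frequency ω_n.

ω_n = 9.06 rad/s

With unity feedback the closed-loop characteristic equation is s² + 7.6s + 100·0.82 = s² + 7.6s + 82 = 0.
Matching s² + 2ζω_n s + ω_n²: ω_n = √82 = 9.055 rad/s and 2ζω_n = 7.6, so ζ = 7.6/(2·9.055) = 0.42.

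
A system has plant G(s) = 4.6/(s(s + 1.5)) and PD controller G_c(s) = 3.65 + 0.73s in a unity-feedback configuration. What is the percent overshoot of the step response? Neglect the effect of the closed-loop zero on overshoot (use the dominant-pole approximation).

Forward path: (3.65 + 0.73s)·4.6/(s(s+1.5)). The closed-loop characteristic equation is s² + (1.5 + 4.6·0.73)s + 4.6·3.65 = 0.
That is s² + 4.858s + 16.79 = 0, so ω_n = 4.098 rad/s and ζ = 4.858/(2·4.098) = 0.5928.
%OS = 100·exp(−πζ/√(1−ζ²)) = 9.9%.

9.9%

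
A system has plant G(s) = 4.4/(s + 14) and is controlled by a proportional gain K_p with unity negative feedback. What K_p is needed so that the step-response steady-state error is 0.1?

The loop is type 0, so e_ss(step) = 1/(1 + K_pos) with K_pos = K_p·G(0).
G(0) = 0.3143. Require 1/(1 + K_p·0.3143) = 0.1, so 1 + 0.3143·K_p = 10.
K_p = (10 − 1)/0.3143 = 28.6.

K_p = 28.6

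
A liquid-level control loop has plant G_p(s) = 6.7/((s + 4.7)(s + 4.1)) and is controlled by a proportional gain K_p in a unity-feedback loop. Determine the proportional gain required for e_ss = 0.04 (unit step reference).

K_p = 69

Steady-state error for a unit step on this type-0 loop is 1/(1 + K_p·G_p(0)).
G_p(0) = 0.3477. Require 1/(1 + K_p·0.3477) = 0.04, so 1 + 0.3477·K_p = 25.
K_p = (25 − 1)/0.3477 = 69.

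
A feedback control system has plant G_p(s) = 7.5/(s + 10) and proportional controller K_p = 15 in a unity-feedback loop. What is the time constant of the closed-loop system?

Closed-loop transfer function: T(s) = K_p·G_p(s)/(1 + K_p·G_p(s)) = 112.5/(s + 10 + 112.5) = 112.5/(s + 122.5).
Time constant τ = 1/122.5 = 0.00816 s.

τ = 0.00816 s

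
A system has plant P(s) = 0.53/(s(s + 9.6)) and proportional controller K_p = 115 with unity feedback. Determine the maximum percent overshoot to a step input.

8.64%

From 1 + K_pP(s) = 0: s² + 9.6s + 60.95 = 0 ⇒ ω_n = 7.807, ζ = 0.6148.
%OS = 100·exp(−πζ/√(1−ζ²)) = 100·exp(−π·0.6148/√0.622) = 8.64%.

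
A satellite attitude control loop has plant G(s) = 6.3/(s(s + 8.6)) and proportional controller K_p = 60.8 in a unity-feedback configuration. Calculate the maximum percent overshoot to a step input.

The closed-loop denominator s² + 8.6s + 383 gives ω_n = √383 = 19.57 and ζ = 8.6/(2ω_n) = 0.2197.
%OS = 100·exp(−πζ/√(1−ζ²)) = 100·exp(−π·0.2197/√0.9517) = 49.3%.

49.3%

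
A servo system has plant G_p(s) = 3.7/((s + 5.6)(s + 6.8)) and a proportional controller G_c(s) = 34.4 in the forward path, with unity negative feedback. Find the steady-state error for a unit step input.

0.23

The loop is type 0. Static position error constant K_pos = G_c(0)·G_p(0) = 34.4·0.09716 = 3.342.
Steady-state error to a unit step: e_ss = 1/(1+K_pos) = 1/4.342 = 0.23.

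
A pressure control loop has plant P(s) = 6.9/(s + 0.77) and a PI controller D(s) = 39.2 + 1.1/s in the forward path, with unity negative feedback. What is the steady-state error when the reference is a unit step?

The open loop D(s)P(s) has a pole at the origin (type 1), so the static position error constant is infinite and e_ss = 1/(1+∞) = 0.

0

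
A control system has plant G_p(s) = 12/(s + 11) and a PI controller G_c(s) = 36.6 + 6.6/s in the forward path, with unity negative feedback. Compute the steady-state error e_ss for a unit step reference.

The open loop G_c(s)G_p(s) has a pole at the origin (type 1), so the static position error constant is infinite and e_ss = 1/(1+∞) = 0.

0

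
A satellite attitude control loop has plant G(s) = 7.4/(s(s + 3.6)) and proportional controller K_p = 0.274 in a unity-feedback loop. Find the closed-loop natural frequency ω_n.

The closed-loop denominator is s(s+3.6) + 0.274·7.4 = s² + 3.6s + 2.028.
So ω_n² = 2.028 ⇒ ω_n = 1.424 rad/s, and ζ = 3.6/(2ω_n) = 1.26.

ω_n = 1.42 rad/s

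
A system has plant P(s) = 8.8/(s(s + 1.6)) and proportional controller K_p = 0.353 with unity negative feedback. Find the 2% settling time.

T_s ≈ 5 s

The closed-loop denominator s² + 1.6s + 3.106 gives ω_n = √3.106 = 1.762 and ζ = 1.6/(2ω_n) = 0.4539.
2% settling time T_s ≈ 4/(ζω_n) = 4/0.8 = 5 s.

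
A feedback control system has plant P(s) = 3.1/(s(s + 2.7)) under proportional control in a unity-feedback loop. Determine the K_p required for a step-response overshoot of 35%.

From %OS = 100·exp(−πζ/√(1−ζ²)) = 35%, ζ = −ln(0.35)/√(π²+ln²(0.35)) = 0.3169.
Characteristic equation s² + 2.7s + 3.1K_p = 0 gives ζ = 2.7/(2√(3.1K_p)).
Setting ζ = 0.3169: √(3.1K_p) = 2.7/(2·0.3169) = 4.259, so K_p = 18.14/3.1 = 5.85.

K_p = 5.85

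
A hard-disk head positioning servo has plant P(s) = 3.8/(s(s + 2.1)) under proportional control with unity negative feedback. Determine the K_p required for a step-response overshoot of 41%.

From %OS = 100·exp(−πζ/√(1−ζ²)) = 41%, ζ = −ln(0.41)/√(π²+ln²(0.41)) = 0.273.
Characteristic equation s² + 2.1s + 3.8K_p = 0 gives ζ = 2.1/(2√(3.8K_p)).
Setting ζ = 0.273: √(3.8K_p) = 2.1/(2·0.273) = 3.846, so K_p = 14.79/3.8 = 3.89.

K_p = 3.89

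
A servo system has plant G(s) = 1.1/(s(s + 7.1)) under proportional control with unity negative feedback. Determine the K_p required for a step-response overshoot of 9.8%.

From %OS = 100·exp(−πζ/√(1−ζ²)) = 9.8%, ζ = −ln(0.098)/√(π²+ln²(0.098)) = 0.5945.
Characteristic equation s² + 7.1s + 1.1K_p = 0 gives ζ = 7.1/(2√(1.1K_p)).
Setting ζ = 0.5945: √(1.1K_p) = 7.1/(2·0.5945) = 5.971, so K_p = 35.66/1.1 = 32.4.

K_p = 32.4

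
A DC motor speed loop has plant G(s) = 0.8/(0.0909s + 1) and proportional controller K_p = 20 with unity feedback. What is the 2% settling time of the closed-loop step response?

Closed loop: T(s) = K_p·G/(1+K_p·G) = 16/(0.0909s + 1 + 16), with pole at s = −(1 + 16)/0.0909 = −187.
τ = 1/187 = 0.005347 s, so 2% settling time ≈ 4τ = 0.0214 s.

T_s ≈ 0.0214 s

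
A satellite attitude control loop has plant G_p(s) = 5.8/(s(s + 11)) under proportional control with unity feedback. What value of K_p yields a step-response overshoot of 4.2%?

K_p = 10.3

From %OS = 100·exp(−πζ/√(1−ζ²)) = 4.2%, ζ = −ln(0.042)/√(π²+ln²(0.042)) = 0.7103.
Characteristic equation s² + 11s + 5.8K_p = 0 gives ζ = 11/(2√(5.8K_p)).
Setting ζ = 0.7103: √(5.8K_p) = 11/(2·0.7103) = 7.743, so K_p = 59.96/5.8 = 10.3.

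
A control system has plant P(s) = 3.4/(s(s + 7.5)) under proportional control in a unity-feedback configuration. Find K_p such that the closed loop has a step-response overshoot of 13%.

From %OS = 100·exp(−πζ/√(1−ζ²)) = 13%, ζ = −ln(0.13)/√(π²+ln²(0.13)) = 0.5446.
Characteristic equation s² + 7.5s + 3.4K_p = 0 gives ζ = 7.5/(2√(3.4K_p)).
Setting ζ = 0.5446: √(3.4K_p) = 7.5/(2·0.5446) = 6.885, so K_p = 47.41/3.4 = 13.9.

K_p = 13.9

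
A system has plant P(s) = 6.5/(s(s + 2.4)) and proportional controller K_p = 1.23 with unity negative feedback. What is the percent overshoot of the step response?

From 1 + K_pP(s) = 0: s² + 2.4s + 7.995 = 0 ⇒ ω_n = 2.828, ζ = 0.4244.
%OS = 100·exp(−πζ/√(1−ζ²)) = 100·exp(−π·0.4244/√0.8199) = 22.9%.

22.9%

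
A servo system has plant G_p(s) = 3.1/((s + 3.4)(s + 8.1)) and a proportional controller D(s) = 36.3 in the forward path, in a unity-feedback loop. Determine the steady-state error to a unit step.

The loop is type 0. Static position error constant K_pos = D(0)·G_p(0) = 36.3·0.1126 = 4.086.
Steady-state error to a unit step: e_ss = 1/(1+K_pos) = 1/5.086 = 0.197.

0.197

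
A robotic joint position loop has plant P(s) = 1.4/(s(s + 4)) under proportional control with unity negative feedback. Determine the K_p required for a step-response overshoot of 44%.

From %OS = 100·exp(−πζ/√(1−ζ²)) = 44%, ζ = −ln(0.44)/√(π²+ln²(0.44)) = 0.2528.
Characteristic equation s² + 4s + 1.4K_p = 0 gives ζ = 4/(2√(1.4K_p)).
Setting ζ = 0.2528: √(1.4K_p) = 4/(2·0.2528) = 7.91, so K_p = 62.57/1.4 = 44.7.

K_p = 44.7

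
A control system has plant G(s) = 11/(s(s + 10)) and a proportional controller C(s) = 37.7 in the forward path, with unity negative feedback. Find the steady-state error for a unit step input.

The open loop C(s)G(s) has a pole at the origin (type 1), so the static position error constant is infinite and e_ss = 1/(1+∞) = 0.

0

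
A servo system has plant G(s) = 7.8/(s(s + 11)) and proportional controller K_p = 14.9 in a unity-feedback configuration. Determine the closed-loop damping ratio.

With unity feedback the closed-loop characteristic equation is s² + 11s + 14.9·7.8 = s² + 11s + 116.2 = 0.
Matching s² + 2ζω_n s + ω_n²: ω_n = √116.2 = 10.78 rad/s and 2ζω_n = 11, so ζ = 11/(2·10.78) = 0.51.

ζ = 0.51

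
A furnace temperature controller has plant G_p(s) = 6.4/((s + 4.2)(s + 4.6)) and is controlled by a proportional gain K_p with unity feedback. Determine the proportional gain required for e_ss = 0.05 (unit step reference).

K_p = 57.4

For a type-0 loop with proportional control, e_ss = 1/(1 + K_p·G_p(0)).
G_p(0) = 0.3313. Require 1/(1 + K_p·0.3313) = 0.05, so 1 + 0.3313·K_p = 20.
K_p = (20 − 1)/0.3313 = 57.4.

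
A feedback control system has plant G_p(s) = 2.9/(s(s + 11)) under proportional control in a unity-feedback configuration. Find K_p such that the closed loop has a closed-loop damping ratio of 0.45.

Closed-loop characteristic equation: s² + 11s + K_p·2.9 = 0.
So ω_n = √(2.9K_p) and 2ζω_n = 11, giving ζ = 11/(2√(2.9K_p)).
Setting ζ = 0.45: √(2.9K_p) = 11/(2·0.45) = 12.22, so K_p = 149.4/2.9 = 51.5.

K_p = 51.5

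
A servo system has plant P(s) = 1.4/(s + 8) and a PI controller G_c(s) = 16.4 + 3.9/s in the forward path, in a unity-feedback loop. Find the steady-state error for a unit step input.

0

The open loop G_c(s)P(s) has a pole at the origin (type 1), so the static position error constant is infinite and e_ss = 1/(1+∞) = 0.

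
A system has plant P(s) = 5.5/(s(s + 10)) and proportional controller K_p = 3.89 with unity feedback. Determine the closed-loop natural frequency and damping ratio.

With unity feedback the closed-loop characteristic equation is s² + 10s + 3.89·5.5 = s² + 10s + 21.39 = 0.
So ω_n² = 21.39 ⇒ ω_n = 4.625 rad/s, and ζ = 10/(2ω_n) = 1.08.

ω_n = 4.63 rad/s, ζ = 1.08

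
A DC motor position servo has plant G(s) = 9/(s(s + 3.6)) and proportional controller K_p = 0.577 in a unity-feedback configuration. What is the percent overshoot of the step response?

1.75%

From 1 + K_pG(s) = 0: s² + 3.6s + 5.193 = 0 ⇒ ω_n = 2.279, ζ = 0.7899.
%OS = 100·exp(−πζ/√(1−ζ²)) = 100·exp(−π·0.7899/√0.3761) = 1.75%.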